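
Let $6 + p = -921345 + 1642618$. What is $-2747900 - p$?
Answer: $-3469167$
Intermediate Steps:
$p = 721267$ ($p = -6 + \left(-921345 + 1642618\right) = -6 + 721273 = 721267$)
$-2747900 - p = -2747900 - 721267 = -3469167$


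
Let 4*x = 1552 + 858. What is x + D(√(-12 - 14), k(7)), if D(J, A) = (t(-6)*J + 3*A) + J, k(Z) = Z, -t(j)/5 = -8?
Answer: 1247/2 + 41*I*√26 ≈ 623.5 + 209.06*I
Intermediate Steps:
t(j) = 40 (t(j) = -5*(-8) = 40)
x = 1205/2 (x = (1552 + 858)/4 = (¼)*2410 = 1205/2 ≈ 602.50)
D(J, A) = 3*A + 41*J (D(J, A) = (40*J + 3*A) + J = (3*A + 40*J) + J = 3*A + 41*J)
x + D(√(-12 - 14), k(7)) = 1205/2 + (3*7 + 41*√(-12 - 14)) = 1205/2 + (21 + 41*√(-26)) = 1205/2 + (21 + 41*(I*√26)) = 1205/2 + (21 + 41*I*√26) = 1247/2 + 41*I*√26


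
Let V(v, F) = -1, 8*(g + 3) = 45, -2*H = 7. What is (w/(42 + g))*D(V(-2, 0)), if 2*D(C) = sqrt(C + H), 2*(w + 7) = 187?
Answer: 173*I*sqrt(2)/119 ≈ 2.056*I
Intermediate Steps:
H = -7/2 (H = -1/2*7 = -7/2 ≈ -3.5000)
g = 21/8 (g = -3 + (1/8)*45 = -3 + 45/8 = 21/8 ≈ 2.6250)
w = 173/2 (w = -7 + (1/2)*187 = -7 + 187/2 = 173/2 ≈ 86.500)
D(C) = sqrt(-7/2 + C)/2 (D(C) = sqrt(C - 7/2)/2 = sqrt(-7/2 + C)/2)
(w/(42 + g))*D(V(-2, 0)) = (173/(2*(42 + 21/8)))*(sqrt(-14 + 4*(-1))/4) = (173/(2*(357/8)))*(sqrt(-14 - 4)/4) = ((173/2)*(8/357))*(sqrt(-18)/4) = 692*((3*I*sqrt(2))/4)/357 = 692*(3*I*sqrt(2)/4)/357 = 173*I*sqrt(2)/119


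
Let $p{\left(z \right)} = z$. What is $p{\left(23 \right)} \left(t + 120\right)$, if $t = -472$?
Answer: $-8096$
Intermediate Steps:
$p{\left(23 \right)} \left(t + 120\right) = 23 \left(-472 + 120\right) = 23 \left(-352\right) = -8096$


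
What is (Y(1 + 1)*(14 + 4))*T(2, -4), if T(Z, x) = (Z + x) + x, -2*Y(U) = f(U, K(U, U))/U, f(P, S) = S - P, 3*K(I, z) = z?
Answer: -36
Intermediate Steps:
K(I, z) = z/3
Y(U) = ⅓ (Y(U) = -(U/3 - U)/(2*U) = -(-2*U/3)/(2*U) = -½*(-⅔) = ⅓)
T(Z, x) = Z + 2*x
(Y(1 + 1)*(14 + 4))*T(2, -4) = ((14 + 4)/3)*(2 + 2*(-4)) = ((⅓)*18)*(2 - 8) = 6*(-6) = -36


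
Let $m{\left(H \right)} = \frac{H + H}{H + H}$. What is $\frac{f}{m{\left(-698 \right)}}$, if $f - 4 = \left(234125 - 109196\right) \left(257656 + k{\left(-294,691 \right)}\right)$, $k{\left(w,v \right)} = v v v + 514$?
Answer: $41251248599593$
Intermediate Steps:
$m{\left(H \right)} = 1$ ($m{\left(H \right)} = \frac{2 H}{2 H} = 2 H \frac{1}{2 H} = 1$)
$k{\left(w,v \right)} = 514 + v^{3}$ ($k{\left(w,v \right)} = v^{2} v + 514 = v^{3} + 514 = 514 + v^{3}$)
$f = 41251248599593$ ($f = 4 + \left(234125 - 109196\right) \left(257656 + \left(514 + 691^{3}\right)\right) = 4 + 124929 \left(257656 + \left(514 + 329939371\right)\right) = 4 + 124929 \left(257656 + 329939885\right) = 4 + 124929 \cdot 330197541 = 4 + 41251248599589 = 41251248599593$)
$\frac{f}{m{\left(-698 \right)}} = \frac{41251248599593}{1} = 41251248599593 \cdot 1 = 41251248599593$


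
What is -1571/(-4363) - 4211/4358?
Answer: -11526175/19013954 ≈ -0.60620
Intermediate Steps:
-1571/(-4363) - 4211/4358 = -1571*(-1/4363) - 4211*1/4358 = 1571/4363 - 4211/4358 = -11526175/19013954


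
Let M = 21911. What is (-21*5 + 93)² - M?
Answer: -21767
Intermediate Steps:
(-21*5 + 93)² - M = (-21*5 + 93)² - 1*21911 = (-105 + 93)² - 21911 = (-12)² - 21911 = 144 - 21911 = -21767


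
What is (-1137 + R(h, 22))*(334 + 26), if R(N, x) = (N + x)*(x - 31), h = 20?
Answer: -545400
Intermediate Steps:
R(N, x) = (-31 + x)*(N + x) (R(N, x) = (N + x)*(-31 + x) = (-31 + x)*(N + x))
(-1137 + R(h, 22))*(334 + 26) = (-1137 + (22**2 - 31*20 - 31*22 + 20*22))*(334 + 26) = (-1137 + (484 - 620 - 682 + 440))*360 = (-1137 - 378)*360 = -1515*360 = -545400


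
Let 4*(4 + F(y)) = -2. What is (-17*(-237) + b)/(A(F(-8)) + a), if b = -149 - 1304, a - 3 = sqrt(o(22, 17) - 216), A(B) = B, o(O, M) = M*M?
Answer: 15456/283 + 10304*sqrt(73)/283 ≈ 365.70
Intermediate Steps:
F(y) = -9/2 (F(y) = -4 + (1/4)*(-2) = -4 - 1/2 = -9/2)
o(O, M) = M**2
a = 3 + sqrt(73) (a = 3 + sqrt(17**2 - 216) = 3 + sqrt(289 - 216) = 3 + sqrt(73) ≈ 11.544)
b = -1453
(-17*(-237) + b)/(A(F(-8)) + a) = (-17*(-237) - 1453)/(-9/2 + (3 + sqrt(73))) = (4029 - 1453)/(-3/2 + sqrt(73)) = 2576/(-3/2 + sqrt(73))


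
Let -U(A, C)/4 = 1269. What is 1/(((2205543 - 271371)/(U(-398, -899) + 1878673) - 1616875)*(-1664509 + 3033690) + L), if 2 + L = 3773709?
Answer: -170327/377068097292340424 ≈ -4.5171e-13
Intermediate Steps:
L = 3773707 (L = -2 + 3773709 = 3773707)
U(A, C) = -5076 (U(A, C) = -4*1269 = -5076)
1/(((2205543 - 271371)/(U(-398, -899) + 1878673) - 1616875)*(-1664509 + 3033690) + L) = 1/(((2205543 - 271371)/(-5076 + 1878673) - 1616875)*(-1664509 + 3033690) + 3773707) = 1/((1934172/1873597 - 1616875)*1369181 + 3773707) = 1/(-3029370215203/1873597*1369181 + 3773707) = 1/(-377068740056532613/170327 + 3773707) = 1/(-377068097292340424/170327) = -170327/377068097292340424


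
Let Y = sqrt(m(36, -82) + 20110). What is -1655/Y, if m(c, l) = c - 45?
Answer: -1655*sqrt(20101)/20101 ≈ -11.673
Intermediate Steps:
m(c, l) = -45 + c
Y = sqrt(20101) (Y = sqrt((-45 + 36) + 20110) = sqrt(-9 + 20110) = sqrt(20101) ≈ 141.78)
-1655/Y = -1655*sqrt(20101)/20101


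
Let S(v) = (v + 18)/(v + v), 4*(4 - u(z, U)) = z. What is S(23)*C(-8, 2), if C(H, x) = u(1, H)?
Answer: 615/184 ≈ 3.3424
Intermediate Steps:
u(z, U) = 4 - z/4
C(H, x) = 15/4 (C(H, x) = 4 - ¼*1 = 4 - ¼ = 15/4)
S(v) = (18 + v)/(2*v) (S(v) = (18 + v)/((2*v)) = (18 + v)*(1/(2*v)) = (18 + v)/(2*v))
S(23)*C(-8, 2) = ((½)*(18 + 23)/23)*(15/4) = ((½)*(1/23)*41)*(15/4) = (41/46)*(15/4) = 615/184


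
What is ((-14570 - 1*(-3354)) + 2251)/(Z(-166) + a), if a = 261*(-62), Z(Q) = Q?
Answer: 8965/16348 ≈ 0.54838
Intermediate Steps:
a = -16182
((-14570 - 1*(-3354)) + 2251)/(Z(-166) + a) = ((-14570 - 1*(-3354)) + 2251)/(-166 - 16182) = ((-14570 + 3354) + 2251)/(-16348) = (-11216 + 2251)*(-1/16348) = -8965*(-1/16348) = 8965/16348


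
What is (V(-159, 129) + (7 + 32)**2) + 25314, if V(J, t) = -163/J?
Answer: 4266928/159 ≈ 26836.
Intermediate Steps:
(V(-159, 129) + (7 + 32)**2) + 25314 = (-163/(-159) + (7 + 32)**2) + 25314 = (-163*(-1/159) + 39**2) + 25314 = (163/159 + 1521) + 25314 = 242002/159 + 25314 = 4266928/159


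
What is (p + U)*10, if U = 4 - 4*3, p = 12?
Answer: 40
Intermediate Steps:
U = -8 (U = 4 - 12 = -8)
(p + U)*10 = (12 - 8)*10 = 4*10 = 40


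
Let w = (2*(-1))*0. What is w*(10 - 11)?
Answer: 0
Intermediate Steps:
w = 0 (w = -2*0 = 0)
w*(10 - 11) = 0*(10 - 11) = 0*(-1) = 0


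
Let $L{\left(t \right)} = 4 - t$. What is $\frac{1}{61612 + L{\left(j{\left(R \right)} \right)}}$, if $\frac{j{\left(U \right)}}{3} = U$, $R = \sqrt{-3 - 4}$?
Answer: $\frac{61616}{3796531519} + \frac{3 i \sqrt{7}}{3796531519} \approx 1.623 \cdot 10^{-5} + 2.0907 \cdot 10^{-9} i$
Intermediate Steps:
$R = i \sqrt{7}$ ($R = \sqrt{-7} = i \sqrt{7} \approx 2.6458 i$)
$j{\left(U \right)} = 3 U$
$\frac{1}{61612 + L{\left(j{\left(R \right)} \right)}} = \frac{1}{61612 + \left(4 - 3 i \sqrt{7}\right)} = \frac{1}{61616 - 3 i \sqrt{7}}$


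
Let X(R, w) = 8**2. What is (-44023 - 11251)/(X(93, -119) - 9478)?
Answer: 27637/4707 ≈ 5.8715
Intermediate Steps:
X(R, w) = 64
(-44023 - 11251)/(X(93, -119) - 9478) = (-44023 - 11251)/(64 - 9478) = -55274/(-9414) = -55274*(-1/9414) = 27637/4707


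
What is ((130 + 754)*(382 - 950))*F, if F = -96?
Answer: 48202752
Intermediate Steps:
((130 + 754)*(382 - 950))*F = ((130 + 754)*(382 - 950))*(-96) = (884*(-568))*(-96) = -502112*(-96) = 48202752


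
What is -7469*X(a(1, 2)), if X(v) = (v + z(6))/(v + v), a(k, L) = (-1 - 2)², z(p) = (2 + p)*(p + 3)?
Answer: -67221/2 ≈ -33611.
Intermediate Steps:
z(p) = (2 + p)*(3 + p)
a(k, L) = 9 (a(k, L) = (-3)² = 9)
X(v) = (72 + v)/(2*v) (X(v) = (v + (6 + 6² + 5*6))/(v + v) = (v + (6 + 36 + 30))/((2*v)) = (v + 72)*(1/(2*v)) = (72 + v)*(1/(2*v)) = (72 + v)/(2*v))
-7469*X(a(1, 2)) = -7469*(72 + 9)/(2*9) = -7469*81/(2*9) = -7469*9/2 = -67221/2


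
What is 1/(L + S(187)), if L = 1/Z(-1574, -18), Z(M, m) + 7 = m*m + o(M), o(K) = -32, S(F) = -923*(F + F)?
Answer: -285/98382569 ≈ -2.8969e-6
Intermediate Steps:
S(F) = -1846*F
Z(M, m) = -39 + m² (Z(M, m) = -7 + (m*m - 32) = -7 + (m² - 32) = -7 + (-32 + m²) = -39 + m²)
L = 1/285 (L = 1/(-39 + (-18)²) = 1/(-39 + 324) = 1/285 ≈ 0.0035088)
1/(L + S(187)) = 1/(1/285 - 1846*187) = 1/(1/285 - 345202) = 1/(-98382569/285) = -285/98382569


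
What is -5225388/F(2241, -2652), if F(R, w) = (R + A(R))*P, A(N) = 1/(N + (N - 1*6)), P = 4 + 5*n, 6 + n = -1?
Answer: 23388836688/310952227 ≈ 75.217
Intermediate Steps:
n = -7 (n = -6 - 1 = -7)
P = -31 (P = 4 + 5*(-7) = 4 - 35 = -31)
A(N) = 1/(-6 + 2*N) (A(N) = 1/(N + (N - 6)) = 1/(N + (-6 + N)) = 1/(-6 + 2*N))
F(R, w) = -31*R - 31/(2*(-3 + R)) (F(R, w) = (R + 1/(2*(-3 + R)))*(-31) = -31*R - 31/(2*(-3 + R)))
-5225388/F(2241, -2652) = -5225388*2*(-3 + 2241)/(31*(-1 - 2*2241*(-3 + 2241))) = -5225388*4476/(31*(-1 - 2*2241*2238)) = -5225388*4476/(31*(-1 - 10030716)) = -5225388/((31/2)*(1/2238)*(-10030717)) = -5225388/(-310952227/4476) = -5225388*(-4476/310952227) = 23388836688/310952227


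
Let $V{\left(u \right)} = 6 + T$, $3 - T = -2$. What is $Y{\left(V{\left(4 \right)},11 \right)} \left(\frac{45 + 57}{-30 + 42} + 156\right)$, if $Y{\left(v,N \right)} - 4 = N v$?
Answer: $\frac{41125}{2} \approx 20563.0$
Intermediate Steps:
$T = 5$ ($T = 3 - -2 = 3 + 2 = 5$)
$V{\left(u \right)} = 11$ ($V{\left(u \right)} = 6 + 5 = 11$)
$Y{\left(v,N \right)} = 4 + N v$
$Y{\left(V{\left(4 \right)},11 \right)} \left(\frac{45 + 57}{-30 + 42} + 156\right) = \left(4 + 11 \cdot 11\right) \left(\frac{45 + 57}{-30 + 42} + 156\right) = \left(4 + 121\right) \left(\frac{102}{12} + 156\right) = 125 \left(102 \cdot \frac{1}{12} + 156\right) = 125 \left(\frac{17}{2} + 156\right) = 125 \cdot \frac{329}{2} = \frac{41125}{2}$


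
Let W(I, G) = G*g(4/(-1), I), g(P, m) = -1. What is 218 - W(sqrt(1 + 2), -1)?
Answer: 217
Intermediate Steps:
W(I, G) = -G (W(I, G) = G*(-1) = -G)
218 - W(sqrt(1 + 2), -1) = 218 - (-1)*(-1) = 218 - 1*1 = 218 - 1 = 217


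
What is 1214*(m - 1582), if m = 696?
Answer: -1075604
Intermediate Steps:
1214*(m - 1582) = 1214*(696 - 1582) = 1214*(-886) = -1075604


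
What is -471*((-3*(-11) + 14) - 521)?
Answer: 223254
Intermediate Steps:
-471*((-3*(-11) + 14) - 521) = -471*((33 + 14) - 521) = -471*(47 - 521) = -471*(-474) = 223254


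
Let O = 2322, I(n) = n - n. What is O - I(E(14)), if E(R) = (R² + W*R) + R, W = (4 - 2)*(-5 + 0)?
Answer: 2322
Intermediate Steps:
W = -10 (W = 2*(-5) = -10)
E(R) = R² - 9*R (E(R) = (R² - 10*R) + R = R² - 9*R)
I(n) = 0
O - I(E(14)) = 2322 - 1*0 = 2322 + 0 = 2322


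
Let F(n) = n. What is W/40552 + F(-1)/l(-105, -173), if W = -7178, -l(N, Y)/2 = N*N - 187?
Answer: -262753/1484806 ≈ -0.17696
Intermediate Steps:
l(N, Y) = 374 - 2*N**2 (l(N, Y) = -2*(N*N - 187) = -2*(N**2 - 187) = -2*(-187 + N**2) = 374 - 2*N**2)
W/40552 + F(-1)/l(-105, -173) = -7178/40552 - 1/(374 - 2*(-105)**2) = -7178*1/40552 - 1/(374 - 2*11025) = -97/548 - 1/(374 - 22050) = -97/548 - 1/(-21676) = -97/548 - 1*(-1/21676) = -97/548 + 1/21676 = -262753/1484806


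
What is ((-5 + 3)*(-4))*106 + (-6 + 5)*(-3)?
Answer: 851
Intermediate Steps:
((-5 + 3)*(-4))*106 + (-6 + 5)*(-3) = -2*(-4)*106 - 1*(-3) = 8*106 + 3 = 848 + 3 = 851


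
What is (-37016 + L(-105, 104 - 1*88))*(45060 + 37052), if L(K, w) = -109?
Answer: -3048408000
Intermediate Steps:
(-37016 + L(-105, 104 - 1*88))*(45060 + 37052) = (-37016 - 109)*(45060 + 37052) = -37125*82112 = -3048408000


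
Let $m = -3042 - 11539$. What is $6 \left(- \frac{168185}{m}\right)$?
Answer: $\frac{1009110}{14581} \approx 69.207$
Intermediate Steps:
$m = -14581$
$6 \left(- \frac{168185}{m}\right) = 6 \left(- \frac{168185}{-14581}\right) = 6 \left(\left(-168185\right) \left(- \frac{1}{14581}\right)\right) = 6 \cdot \frac{168185}{14581} = \frac{1009110}{14581}$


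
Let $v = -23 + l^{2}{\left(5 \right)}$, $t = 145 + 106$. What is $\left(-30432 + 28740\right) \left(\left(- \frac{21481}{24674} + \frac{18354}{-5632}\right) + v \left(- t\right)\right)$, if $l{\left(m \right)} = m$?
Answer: $\frac{7437795069663}{8685248} \approx 8.5637 \cdot 10^{5}$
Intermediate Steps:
$t = 251$
$v = 2$ ($v = -23 + 5^{2} = -23 + 25 = 2$)
$\left(-30432 + 28740\right) \left(\left(- \frac{21481}{24674} + \frac{18354}{-5632}\right) + v \left(- t\right)\right) = \left(-30432 + 28740\right) \left(\left(- \frac{21481}{24674} + \frac{18354}{-5632}\right) + 2 \left(\left(-1\right) 251\right)\right) = - 1692 \left(\left(\left(-21481\right) \frac{1}{24674} + 18354 \left(- \frac{1}{5632}\right)\right) + 2 \left(-251\right)\right) = - 1692 \left(\left(- \frac{21481}{24674} - \frac{9177}{2816}\right) - 502\right) = - 1692 \left(- \frac{143461897}{34740992} - 502\right) = \left(-1692\right) \left(- \frac{17583439881}{34740992}\right) = \frac{7437795069663}{8685248}$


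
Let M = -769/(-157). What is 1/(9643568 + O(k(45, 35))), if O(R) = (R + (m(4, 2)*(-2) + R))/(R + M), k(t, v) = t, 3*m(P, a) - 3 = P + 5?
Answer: 3917/37773862293 ≈ 1.0370e-7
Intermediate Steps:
m(P, a) = 8/3 + P/3 (m(P, a) = 1 + (P + 5)/3 = 1 + (5 + P)/3 = 1 + (5/3 + P/3) = 8/3 + P/3)
M = 769/157 (M = -769*(-1/157) = 769/157 ≈ 4.8981)
O(R) = (-8 + 2*R)/(769/157 + R) (O(R) = (R + ((8/3 + (⅓)*4)*(-2) + R))/(R + 769/157) = (R + ((8/3 + 4/3)*(-2) + R))/(769/157 + R) = (R + (4*(-2) + R))/(769/157 + R) = (R + (-8 + R))/(769/157 + R) = (-8 + 2*R)/(769/157 + R))
1/(9643568 + O(k(45, 35))) = 1/(9643568 + 314*(-4 + 45)/(769 + 157*45)) = 1/(9643568 + 314*41/(769 + 7065)) = 1/(9643568 + 314*41/7834) = 1/(9643568 + 314*(1/7834)*41) = 1/(9643568 + 6437/3917) = 1/(37773862293/3917) = 3917/37773862293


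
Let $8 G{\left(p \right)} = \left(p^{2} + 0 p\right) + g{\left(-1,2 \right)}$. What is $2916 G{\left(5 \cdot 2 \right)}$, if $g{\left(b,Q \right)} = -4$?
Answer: $34992$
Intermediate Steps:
$G{\left(p \right)} = - \frac{1}{2} + \frac{p^{2}}{8}$ ($G{\left(p \right)} = \frac{\left(p^{2} + 0 p\right) - 4}{8} = \frac{\left(p^{2} + 0\right) - 4}{8} = \frac{p^{2} - 4}{8} = \frac{-4 + p^{2}}{8} = - \frac{1}{2} + \frac{p^{2}}{8}$)
$2916 G{\left(5 \cdot 2 \right)} = 2916 \left(- \frac{1}{2} + \frac{\left(5 \cdot 2\right)^{2}}{8}\right) = 2916 \left(- \frac{1}{2} + \frac{10^{2}}{8}\right) = 2916 \left(- \frac{1}{2} + \frac{1}{8} \cdot 100\right) = 2916 \left(- \frac{1}{2} + \frac{25}{2}\right) = 2916 \cdot 12 = 34992$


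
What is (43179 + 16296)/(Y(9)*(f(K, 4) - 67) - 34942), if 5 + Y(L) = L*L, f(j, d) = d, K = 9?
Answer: -11895/7946 ≈ -1.4970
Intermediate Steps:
Y(L) = -5 + L**2 (Y(L) = -5 + L*L = -5 + L**2)
(43179 + 16296)/(Y(9)*(f(K, 4) - 67) - 34942) = (43179 + 16296)/((-5 + 9**2)*(4 - 67) - 34942) = 59475/((-5 + 81)*(-63) - 34942) = 59475/(76*(-63) - 34942) = 59475/(-4788 - 34942) = 59475/(-39730) = 59475*(-1/39730) = -11895/7946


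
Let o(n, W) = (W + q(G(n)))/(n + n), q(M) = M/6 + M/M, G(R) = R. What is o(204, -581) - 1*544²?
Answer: -20123739/68 ≈ -2.9594e+5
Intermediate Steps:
q(M) = 1 + M/6 (q(M) = M*(⅙) + 1 = M/6 + 1 = 1 + M/6)
o(n, W) = (1 + W + n/6)/(2*n) (o(n, W) = (W + (1 + n/6))/(n + n) = (1 + W + n/6)/((2*n)) = (1 + W + n/6)*(1/(2*n)) = (1 + W + n/6)/(2*n))
o(204, -581) - 1*544² = (1/12)*(6 + 204 + 6*(-581))/204 - 1*544² = (1/12)*(1/204)*(6 + 204 - 3486) - 1*295936 = (1/12)*(1/204)*(-3276) - 295936 = -91/68 - 295936 = -20123739/68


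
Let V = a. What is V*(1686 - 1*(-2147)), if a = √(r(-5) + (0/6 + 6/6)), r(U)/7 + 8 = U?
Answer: 11499*I*√10 ≈ 36363.0*I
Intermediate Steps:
r(U) = -56 + 7*U
a = 3*I*√10 (a = √((-56 + 7*(-5)) + (0/6 + 6/6)) = √((-56 - 35) + (0*(⅙) + 6*(⅙))) = √(-91 + (0 + 1)) = √(-91 + 1) = √(-90) = 3*I*√10 ≈ 9.4868*I)
V = 3*I*√10 ≈ 9.4868*I
V*(1686 - 1*(-2147)) = (3*I*√10)*(1686 - 1*(-2147)) = (3*I*√10)*(1686 + 2147) = (3*I*√10)*3833 = 11499*I*√10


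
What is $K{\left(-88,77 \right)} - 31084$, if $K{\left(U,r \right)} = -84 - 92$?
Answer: $-31260$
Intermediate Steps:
$K{\left(U,r \right)} = -176$
$K{\left(-88,77 \right)} - 31084 = -176 - 31084 = -31260$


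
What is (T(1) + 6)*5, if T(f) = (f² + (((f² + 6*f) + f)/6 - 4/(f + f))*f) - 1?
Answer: 80/3 ≈ 26.667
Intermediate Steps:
T(f) = -1 + f² + f*(-2/f + f²/6 + 7*f/6) (T(f) = (f² + ((f² + 7*f)*(⅙) - 4*1/(2*f))*f) - 1 = (f² + ((f²/6 + 7*f/6) - 2/f)*f) - 1 = (f² + (-2/f + f²/6 + 7*f/6)*f) - 1 = (f² + f*(-2/f + f²/6 + 7*f/6)) - 1 = -1 + f² + f*(-2/f + f²/6 + 7*f/6))
(T(1) + 6)*5 = ((-3 + (⅙)*1³ + (13/6)*1²) + 6)*5 = ((-3 + (⅙)*1 + (13/6)*1) + 6)*5 = ((-3 + ⅙ + 13/6) + 6)*5 = (-⅔ + 6)*5 = (16/3)*5 = 80/3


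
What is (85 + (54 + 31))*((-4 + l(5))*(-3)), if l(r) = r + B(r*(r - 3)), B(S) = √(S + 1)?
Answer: -510 - 510*√11 ≈ -2201.5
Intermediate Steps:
B(S) = √(1 + S)
l(r) = r + √(1 + r*(-3 + r)) (l(r) = r + √(1 + r*(r - 3)) = r + √(1 + r*(-3 + r)))
(85 + (54 + 31))*((-4 + l(5))*(-3)) = (85 + (54 + 31))*((-4 + (5 + √(1 + 5*(-3 + 5))))*(-3)) = (85 + 85)*((-4 + (5 + √(1 + 5*2)))*(-3)) = 170*((-4 + (5 + √(1 + 10)))*(-3)) = 170*((-4 + (5 + √11))*(-3)) = 170*((1 + √11)*(-3)) = 170*(-3 - 3*√11) = -510 - 510*√11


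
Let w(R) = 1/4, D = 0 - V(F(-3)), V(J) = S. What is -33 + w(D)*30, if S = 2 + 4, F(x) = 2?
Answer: -51/2 ≈ -25.500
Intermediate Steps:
S = 6
V(J) = 6
D = -6 (D = 0 - 1*6 = 0 - 6 = -6)
w(R) = ¼
-33 + w(D)*30 = -33 + (¼)*30 = -33 + 15/2 = -51/2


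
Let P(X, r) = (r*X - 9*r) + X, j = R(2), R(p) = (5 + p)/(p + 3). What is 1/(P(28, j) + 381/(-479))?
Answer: 2395/128862 ≈ 0.018586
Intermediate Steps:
R(p) = (5 + p)/(3 + p)
j = 7/5 (j = (5 + 2)/(3 + 2) = 7/5 ≈ 1.4000)
P(X, r) = X - 9*r + X*r (P(X, r) = (X*r - 9*r) + X = (-9*r + X*r) + X = X - 9*r + X*r)
1/(P(28, j) + 381/(-479)) = 1/((28 - 9*7/5 + 28*(7/5)) + 381/(-479)) = 1/((28 - 63/5 + 196/5) + 381*(-1/479)) = 1/(273/5 - 381/479) = 1/(128862/2395) = 2395/128862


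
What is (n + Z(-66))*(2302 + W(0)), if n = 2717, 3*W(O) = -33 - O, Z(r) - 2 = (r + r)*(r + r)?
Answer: 46147613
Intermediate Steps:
Z(r) = 2 + 4*r² (Z(r) = 2 + (r + r)*(r + r) = 2 + (2*r)*(2*r) = 2 + 4*r²)
W(O) = -11 - O/3 (W(O) = (-33 - O)/3 = -11 - O/3)
(n + Z(-66))*(2302 + W(0)) = (2717 + (2 + 4*(-66)²))*(2302 + (-11 - ⅓*0)) = (2717 + (2 + 4*4356))*(2302 + (-11 + 0)) = (2717 + (2 + 17424))*(2302 - 11) = (2717 + 17426)*2291 = 20143*2291 = 46147613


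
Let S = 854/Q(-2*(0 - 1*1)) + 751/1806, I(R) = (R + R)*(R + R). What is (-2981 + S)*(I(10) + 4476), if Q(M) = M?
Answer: -11243502574/903 ≈ -1.2451e+7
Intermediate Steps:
I(R) = 4*R² (I(R) = (2*R)*(2*R) = 4*R²)
S = 771913/1806 (S = 854/((-2*(0 - 1*1))) + 751/1806 = 854/((-2*(0 - 1))) + 751*(1/1806) = 854/((-2*(-1))) + 751/1806 = 854/2 + 751/1806 = 854*(½) + 751/1806 = 427 + 751/1806 = 771913/1806 ≈ 427.42)
(-2981 + S)*(I(10) + 4476) = (-2981 + 771913/1806)*(4*10² + 4476) = -4611773*(4*100 + 4476)/1806 = -4611773*(400 + 4476)/1806 = -4611773/1806*4876 = -11243502574/903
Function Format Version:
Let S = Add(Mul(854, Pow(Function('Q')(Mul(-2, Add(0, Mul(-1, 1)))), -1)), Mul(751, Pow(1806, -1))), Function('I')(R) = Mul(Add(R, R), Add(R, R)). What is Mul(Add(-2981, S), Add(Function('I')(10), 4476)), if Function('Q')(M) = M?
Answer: Rational(-11243502574, 903) ≈ -1.2451e+7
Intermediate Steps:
Function('I')(R) = Mul(4, Pow(R, 2)) (Function('I')(R) = Mul(Mul(2, R), Mul(2, R)) = Mul(4, Pow(R, 2)))
S = Rational(771913, 1806) (S = Add(Mul(854, Pow(Mul(-2, Add(0, Mul(-1, 1))), -1)), Mul(751, Pow(1806, -1))) = Add(Mul(854, Pow(Mul(-2, Add(0, -1)), -1)), Mul(751, Rational(1, 1806))) = Add(Mul(854, Pow(Mul(-2, -1), -1)), Rational(751, 1806)) = Add(Mul(854, Pow(2, -1)), Rational(751, 1806)) = Add(Mul(854, Rational(1, 2)), Rational(751, 1806)) = Add(427, Rational(751, 1806)) = Rational(771913, 1806) ≈ 427.42)
Mul(Add(-2981, S), Add(Function('I')(10), 4476)) = Mul(Add(-2981, Rational(771913, 1806)), Add(Mul(4, Pow(10, 2)), 4476)) = Mul(Rational(-4611773, 1806), Add(Mul(4, 100), 4476)) = Mul(Rational(-4611773, 1806), Add(400, 4476)) = Mul(Rational(-4611773, 1806), 4876) = Rational(-11243502574, 903)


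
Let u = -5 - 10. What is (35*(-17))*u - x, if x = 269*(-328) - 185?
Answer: 97342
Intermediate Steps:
x = -88417 (x = -88232 - 185 = -88417)
u = -15
(35*(-17))*u - x = (35*(-17))*(-15) - 1*(-88417) = -595*(-15) + 88417 = 8925 + 88417 = 97342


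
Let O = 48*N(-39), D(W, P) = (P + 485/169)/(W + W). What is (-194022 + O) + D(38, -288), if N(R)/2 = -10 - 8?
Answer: -2514261187/12844 ≈ -1.9575e+5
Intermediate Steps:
N(R) = -36 (N(R) = 2*(-10 - 8) = 2*(-18) = -36)
D(W, P) = (485/169 + P)/(2*W) (D(W, P) = (P + 485*(1/169))/((2*W)) = (P + 485/169)*(1/(2*W)) = (485/169 + P)*(1/(2*W)) = (485/169 + P)/(2*W))
O = -1728 (O = 48*(-36) = -1728)
(-194022 + O) + D(38, -288) = (-194022 - 1728) + (1/338)*(485 + 169*(-288))/38 = -195750 + (1/338)*(1/38)*(485 - 48672) = -195750 + (1/338)*(1/38)*(-48187) = -195750 - 48187/12844 = -2514261187/12844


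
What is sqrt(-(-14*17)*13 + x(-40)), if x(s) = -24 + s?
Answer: sqrt(3030) ≈ 55.045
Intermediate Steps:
sqrt(-(-14*17)*13 + x(-40)) = sqrt(-(-14*17)*13 + (-24 - 40)) = sqrt(-(-238)*13 - 64) = sqrt(-1*(-3094) - 64) = sqrt(3094 - 64) = sqrt(3030)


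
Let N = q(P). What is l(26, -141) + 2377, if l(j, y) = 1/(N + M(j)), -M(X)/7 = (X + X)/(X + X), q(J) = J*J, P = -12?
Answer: 325650/137 ≈ 2377.0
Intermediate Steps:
q(J) = J²
M(X) = -7 (M(X) = -7*(X + X)/(X + X) = -7*2*X/(2*X) = -7*2*X*1/(2*X) = -7*1 = -7)
N = 144 (N = (-12)² = 144)
l(j, y) = 1/137 (l(j, y) = 1/(144 - 7) = 1/137)
l(26, -141) + 2377 = 1/137 + 2377 = 325650/137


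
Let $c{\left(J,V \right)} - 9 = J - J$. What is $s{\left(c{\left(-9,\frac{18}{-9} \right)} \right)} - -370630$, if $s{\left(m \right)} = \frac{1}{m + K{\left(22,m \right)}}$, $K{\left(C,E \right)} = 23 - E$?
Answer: $\frac{8524491}{23} \approx 3.7063 \cdot 10^{5}$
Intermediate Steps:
$c{\left(J,V \right)} = 9$ ($c{\left(J,V \right)} = 9 + \left(J - J\right) = 9 + 0 = 9$)
$s{\left(m \right)} = \frac{1}{23}$ ($s{\left(m \right)} = \frac{1}{m - \left(-23 + m\right)} = \frac{1}{23}$)
$s{\left(c{\left(-9,\frac{18}{-9} \right)} \right)} - -370630 = \frac{1}{23} - -370630 = \frac{1}{23} + 370630 = \frac{8524491}{23}$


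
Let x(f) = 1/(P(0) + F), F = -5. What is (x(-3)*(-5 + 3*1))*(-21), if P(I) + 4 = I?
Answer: -14/3 ≈ -4.6667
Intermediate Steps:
P(I) = -4 + I
x(f) = -⅑ (x(f) = 1/((-4 + 0) - 5) = 1/(-4 - 5) = 1/(-9) = -⅑)
(x(-3)*(-5 + 3*1))*(-21) = -(-5 + 3*1)/9*(-21) = -(-5 + 3)/9*(-21) = -⅑*(-2)*(-21) = (2/9)*(-21) = -14/3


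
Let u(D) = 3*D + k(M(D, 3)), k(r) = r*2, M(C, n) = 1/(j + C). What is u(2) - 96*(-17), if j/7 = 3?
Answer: 37676/23 ≈ 1638.1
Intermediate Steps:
j = 21 (j = 7*3 = 21)
M(C, n) = 1/(21 + C)
k(r) = 2*r
u(D) = 2/(21 + D) + 3*D (u(D) = 3*D + 2/(21 + D) = 2/(21 + D) + 3*D)
u(2) - 96*(-17) = (2 + 3*2*(21 + 2))/(21 + 2) - 96*(-17) = (2 + 3*2*23)/23 + 1632 = (2 + 138)/23 + 1632 = (1/23)*140 + 1632 = 140/23 + 1632 = 37676/23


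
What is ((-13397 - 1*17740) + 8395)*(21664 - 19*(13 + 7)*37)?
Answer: -172930168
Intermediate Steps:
((-13397 - 1*17740) + 8395)*(21664 - 19*(13 + 7)*37) = ((-13397 - 17740) + 8395)*(21664 - 19*20*37) = (-31137 + 8395)*(21664 - 380*37) = -22742*(21664 - 14060) = -22742*7604 = -172930168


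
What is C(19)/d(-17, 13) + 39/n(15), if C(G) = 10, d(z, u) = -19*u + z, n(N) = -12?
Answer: -217/66 ≈ -3.2879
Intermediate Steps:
d(z, u) = z - 19*u
C(19)/d(-17, 13) + 39/n(15) = 10/(-17 - 19*13) + 39/(-12) = 10/(-17 - 247) + 39*(-1/12) = 10/(-264) - 13/4 = 10*(-1/264) - 13/4 = -5/132 - 13/4 = -217/66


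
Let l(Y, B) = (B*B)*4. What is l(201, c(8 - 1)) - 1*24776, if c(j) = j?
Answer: -24580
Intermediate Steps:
l(Y, B) = 4*B**2 (l(Y, B) = B**2*4 = 4*B**2)
l(201, c(8 - 1)) - 1*24776 = 4*(8 - 1)**2 - 1*24776 = 4*7**2 - 24776 = 4*49 - 24776 = 196 - 24776 = -24580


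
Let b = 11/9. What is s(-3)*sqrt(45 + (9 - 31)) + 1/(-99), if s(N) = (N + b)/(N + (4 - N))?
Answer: -1/99 - 4*sqrt(23)/9 ≈ -2.1416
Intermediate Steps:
b = 11/9 (b = 11*(1/9) = 11/9 ≈ 1.2222)
s(N) = 11/36 + N/4 (s(N) = (N + 11/9)/(N + (4 - N)) = (11/9 + N)/4 = (11/9 + N)*(1/4) = 11/36 + N/4)
s(-3)*sqrt(45 + (9 - 31)) + 1/(-99) = (11/36 + (1/4)*(-3))*sqrt(45 + (9 - 31)) + 1/(-99) = (11/36 - 3/4)*sqrt(45 - 22) - 1/99 = -4*sqrt(23)/9 - 1/99 = -1/99 - 4*sqrt(23)/9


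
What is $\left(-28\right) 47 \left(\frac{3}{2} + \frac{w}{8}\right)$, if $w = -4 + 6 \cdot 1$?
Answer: $-2303$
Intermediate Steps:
$w = 2$ ($w = -4 + 6 = 2$)
$\left(-28\right) 47 \left(\frac{3}{2} + \frac{w}{8}\right) = \left(-28\right) 47 \left(\frac{3}{2} + \frac{2}{8}\right) = - 1316 \left(3 \cdot \frac{1}{2} + 2 \cdot \frac{1}{8}\right) = - 1316 \left(\frac{3}{2} + \frac{1}{4}\right) = \left(-1316\right) \frac{7}{4} = -2303$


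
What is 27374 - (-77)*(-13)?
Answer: 26373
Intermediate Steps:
27374 - (-77)*(-13) = 27374 - 1*1001 = 27374 - 1001 = 26373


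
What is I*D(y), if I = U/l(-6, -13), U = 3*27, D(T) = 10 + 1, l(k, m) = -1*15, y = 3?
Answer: -297/5 ≈ -59.400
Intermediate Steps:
l(k, m) = -15
D(T) = 11
U = 81
I = -27/5 (I = 81/(-15) = 81*(-1/15) = -27/5 ≈ -5.4000)
I*D(y) = -27/5*11 = -297/5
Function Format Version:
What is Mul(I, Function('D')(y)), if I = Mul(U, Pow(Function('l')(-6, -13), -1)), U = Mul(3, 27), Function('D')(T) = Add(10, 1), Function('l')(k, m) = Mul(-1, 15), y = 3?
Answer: Rational(-297, 5) ≈ -59.400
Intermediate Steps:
Function('l')(k, m) = -15
Function('D')(T) = 11
U = 81
I = Rational(-27, 5) (I = Mul(81, Pow(-15, -1)) = Mul(81, Rational(-1, 15)) = Rational(-27, 5) ≈ -5.4000)
Mul(I, Function('D')(y)) = Mul(Rational(-27, 5), 11) = Rational(-297, 5)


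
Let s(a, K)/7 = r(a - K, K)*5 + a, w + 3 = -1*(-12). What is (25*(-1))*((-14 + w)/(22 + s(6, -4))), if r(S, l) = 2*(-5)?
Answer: -125/286 ≈ -0.43706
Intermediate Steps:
r(S, l) = -10
w = 9 (w = -3 - 1*(-12) = -3 + 12 = 9)
s(a, K) = -350 + 7*a (s(a, K) = 7*(-10*5 + a) = 7*(-50 + a) = -350 + 7*a)
(25*(-1))*((-14 + w)/(22 + s(6, -4))) = (25*(-1))*((-14 + 9)/(22 + (-350 + 7*6))) = -(-125)/(22 + (-350 + 42)) = -(-125)/(22 - 308) = -(-125)/(-286) = -(-125)*(-1)/286 = -25*5/286 = -125/286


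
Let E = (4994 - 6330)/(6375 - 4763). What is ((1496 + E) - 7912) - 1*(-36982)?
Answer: 12317764/403 ≈ 30565.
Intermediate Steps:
E = -334/403 (E = -1336/1612 = -1336*1/1612 = -334/403 ≈ -0.82878)
((1496 + E) - 7912) - 1*(-36982) = ((1496 - 334/403) - 7912) - 1*(-36982) = (602554/403 - 7912) + 36982 = -2585982/403 + 36982 = 12317764/403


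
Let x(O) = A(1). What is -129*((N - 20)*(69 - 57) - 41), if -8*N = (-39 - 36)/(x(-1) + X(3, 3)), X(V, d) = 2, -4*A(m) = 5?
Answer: 16899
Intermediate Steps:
A(m) = -5/4 (A(m) = -¼*5 = -5/4)
x(O) = -5/4
N = 25/2 (N = -(-39 - 36)/(8*(-5/4 + 2)) = -(-75)/(8*¾) = -(-75)*4/(8*3) = -⅛*(-100) = 25/2 ≈ 12.500)
-129*((N - 20)*(69 - 57) - 41) = -129*((25/2 - 20)*(69 - 57) - 41) = -129*(-15/2*12 - 41) = -129*(-90 - 41) = -129*(-131) = 16899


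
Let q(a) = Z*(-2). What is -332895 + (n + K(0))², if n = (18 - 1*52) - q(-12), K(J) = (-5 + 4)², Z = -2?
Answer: -331526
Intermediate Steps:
q(a) = 4 (q(a) = -2*(-2) = 4)
K(J) = 1 (K(J) = (-1)² = 1)
n = -38 (n = (18 - 1*52) - 1*4 = (18 - 52) - 4 = -34 - 4 = -38)
-332895 + (n + K(0))² = -332895 + (-38 + 1)² = -332895 + (-37)² = -332895 + 1369 = -331526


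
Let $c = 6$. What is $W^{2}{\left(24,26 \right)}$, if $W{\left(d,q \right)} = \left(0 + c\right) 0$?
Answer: $0$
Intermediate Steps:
$W{\left(d,q \right)} = 0$ ($W{\left(d,q \right)} = \left(0 + 6\right) 0 = 6 \cdot 0 = 0$)
$W^{2}{\left(24,26 \right)} = 0^{2} = 0$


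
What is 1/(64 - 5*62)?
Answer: -1/246 ≈ -0.0040650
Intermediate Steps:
1/(64 - 5*62) = 1/(64 - 310) = 1/(-246) = -1/246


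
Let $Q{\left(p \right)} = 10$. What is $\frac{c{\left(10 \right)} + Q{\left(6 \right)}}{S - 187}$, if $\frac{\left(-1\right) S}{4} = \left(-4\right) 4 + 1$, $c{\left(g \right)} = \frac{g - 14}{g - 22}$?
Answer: $- \frac{31}{381} \approx -0.081365$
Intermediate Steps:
$c{\left(g \right)} = \frac{-14 + g}{-22 + g}$
$S = 60$ ($S = - 4 \left(\left(-4\right) 4 + 1\right) = - 4 \left(-16 + 1\right) = \left(-4\right) \left(-15\right) = 60$)
$\frac{c{\left(10 \right)} + Q{\left(6 \right)}}{S - 187} = \frac{\frac{-14 + 10}{-22 + 10} + 10}{60 - 187} = \frac{\frac{1}{-12} \left(-4\right) + 10}{-127} = \left(\left(- \frac{1}{12}\right) \left(-4\right) + 10\right) \left(- \frac{1}{127}\right) = \left(\frac{1}{3} + 10\right) \left(- \frac{1}{127}\right) = \frac{31}{3} \left(- \frac{1}{127}\right) = - \frac{31}{381}$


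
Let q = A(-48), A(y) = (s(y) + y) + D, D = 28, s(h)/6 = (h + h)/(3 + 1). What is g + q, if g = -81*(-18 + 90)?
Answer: -5996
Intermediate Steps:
s(h) = 3*h (s(h) = 6*((h + h)/(3 + 1)) = 6*((2*h)/4) = 6*((2*h)*(¼)) = 6*(h/2) = 3*h)
g = -5832 (g = -81*72 = -5832)
A(y) = 28 + 4*y (A(y) = (3*y + y) + 28 = 4*y + 28 = 28 + 4*y)
q = -164 (q = 28 + 4*(-48) = 28 - 192 = -164)
g + q = -5832 - 164 = -5996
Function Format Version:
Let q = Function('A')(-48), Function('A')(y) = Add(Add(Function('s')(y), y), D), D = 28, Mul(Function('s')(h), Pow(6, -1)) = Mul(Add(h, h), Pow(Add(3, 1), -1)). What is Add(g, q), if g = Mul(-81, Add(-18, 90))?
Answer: -5996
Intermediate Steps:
Function('s')(h) = Mul(3, h) (Function('s')(h) = Mul(6, Mul(Add(h, h), Pow(Add(3, 1), -1))) = Mul(6, Mul(Mul(2, h), Pow(4, -1))) = Mul(6, Mul(Mul(2, h), Rational(1, 4))) = Mul(6, Mul(Rational(1, 2), h)) = Mul(3, h))
g = -5832 (g = Mul(-81, 72) = -5832)
Function('A')(y) = Add(28, Mul(4, y)) (Function('A')(y) = Add(Add(Mul(3, y), y), 28) = Add(Mul(4, y), 28) = Add(28, Mul(4, y)))
q = -164 (q = Add(28, Mul(4, -48)) = Add(28, -192) = -164)
Add(g, q) = Add(-5832, -164) = -5996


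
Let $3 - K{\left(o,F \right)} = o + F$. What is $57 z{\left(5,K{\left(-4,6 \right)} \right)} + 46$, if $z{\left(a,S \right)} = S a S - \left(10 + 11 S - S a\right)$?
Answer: $-581$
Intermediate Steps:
$K{\left(o,F \right)} = 3 - F - o$ ($K{\left(o,F \right)} = 3 - \left(o + F\right) = 3 - \left(F + o\right) = 3 - F - o$)
$z{\left(a,S \right)} = -10 - 11 S + S a + a S^{2}$ ($z{\left(a,S \right)} = a S^{2} - \left(10 + 11 S - S a\right) = -10 - 11 S + S a + a S^{2}$)
$57 z{\left(5,K{\left(-4,6 \right)} \right)} + 46 = 57 \left(-10 - 11 \left(3 - 6 - -4\right) + \left(3 - 6 - -4\right) 5 + 5 \left(3 - 6 - -4\right)^{2}\right) + 46 = 57 \left(-10 - 11 \left(3 - 6 + 4\right) + \left(3 - 6 + 4\right) 5 + 5 \left(3 - 6 + 4\right)^{2}\right) + 46 = 57 \left(-10 - 11 + 1 \cdot 5 + 5 \cdot 1^{2}\right) + 46 = 57 \left(-10 - 11 + 5 + 5 \cdot 1\right) + 46 = 57 \left(-10 - 11 + 5 + 5\right) + 46 = 57 \left(-11\right) + 46 = -627 + 46 = -581$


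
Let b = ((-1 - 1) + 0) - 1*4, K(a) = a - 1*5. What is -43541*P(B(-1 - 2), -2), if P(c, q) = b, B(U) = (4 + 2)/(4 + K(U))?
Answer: 261246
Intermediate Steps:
K(a) = -5 + a (K(a) = a - 5 = -5 + a)
B(U) = 6/(-1 + U) (B(U) = (4 + 2)/(4 + (-5 + U)) = 6/(-1 + U))
b = -6 (b = (-2 + 0) - 4 = -2 - 4 = -6)
P(c, q) = -6
-43541*P(B(-1 - 2), -2) = -43541*(-6) = 261246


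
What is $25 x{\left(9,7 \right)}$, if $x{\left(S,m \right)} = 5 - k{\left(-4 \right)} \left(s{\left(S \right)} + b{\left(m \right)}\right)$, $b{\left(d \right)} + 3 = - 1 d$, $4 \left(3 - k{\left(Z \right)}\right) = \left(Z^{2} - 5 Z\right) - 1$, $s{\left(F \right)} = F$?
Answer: $- \frac{75}{4} \approx -18.75$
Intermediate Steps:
$k{\left(Z \right)} = \frac{13}{4} - \frac{Z^{2}}{4} + \frac{5 Z}{4}$ ($k{\left(Z \right)} = 3 - \frac{\left(Z^{2} - 5 Z\right) - 1}{4} = 3 - \frac{-1 + Z^{2} - 5 Z}{4} = 3 + \left(\frac{1}{4} - \frac{Z^{2}}{4} + \frac{5 Z}{4}\right) = \frac{13}{4} - \frac{Z^{2}}{4} + \frac{5 Z}{4}$)
$b{\left(d \right)} = -3 - d$ ($b{\left(d \right)} = -3 - 1 d = -3 - d$)
$x{\left(S,m \right)} = - \frac{49}{4} - \frac{23 m}{4} + \frac{23 S}{4}$ ($x{\left(S,m \right)} = 5 - \left(\frac{13}{4} - \frac{\left(-4\right)^{2}}{4} + \frac{5}{4} \left(-4\right)\right) \left(S - \left(3 + m\right)\right) = 5 - \left(\frac{13}{4} - 4 - 5\right) \left(-3 + S - m\right) = 5 - - \frac{23 \left(-3 + S - m\right)}{4} = 5 - \left(\frac{69}{4} - \frac{23 S}{4} + \frac{23 m}{4}\right) = - \frac{49}{4} - \frac{23 m}{4} + \frac{23 S}{4}$)
$25 x{\left(9,7 \right)} = 25 \left(- \frac{49}{4} - \frac{161}{4} + \frac{23}{4} \cdot 9\right) = 25 \left(- \frac{49}{4} - \frac{161}{4} + \frac{207}{4}\right) = 25 \left(- \frac{3}{4}\right) = - \frac{75}{4}$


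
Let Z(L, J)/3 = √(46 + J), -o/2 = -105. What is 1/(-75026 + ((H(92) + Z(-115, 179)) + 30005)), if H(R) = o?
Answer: -1/44766 ≈ -2.2338e-5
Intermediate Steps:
o = 210 (o = -2*(-105) = 210)
H(R) = 210
Z(L, J) = 3*√(46 + J)
1/(-75026 + ((H(92) + Z(-115, 179)) + 30005)) = 1/(-75026 + ((210 + 3*√(46 + 179)) + 30005)) = 1/(-75026 + ((210 + 3*√225) + 30005)) = 1/(-75026 + ((210 + 3*15) + 30005)) = 1/(-75026 + ((210 + 45) + 30005)) = 1/(-75026 + (255 + 30005)) = 1/(-75026 + 30260) = 1/(-44766) = -1/44766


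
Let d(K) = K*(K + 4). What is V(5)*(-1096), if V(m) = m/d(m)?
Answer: -1096/9 ≈ -121.78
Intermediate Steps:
d(K) = K*(4 + K)
V(m) = 1/(4 + m) (V(m) = m/((m*(4 + m))) = m*(1/(m*(4 + m))) = 1/(4 + m))
V(5)*(-1096) = -1096/(4 + 5) = -1096/9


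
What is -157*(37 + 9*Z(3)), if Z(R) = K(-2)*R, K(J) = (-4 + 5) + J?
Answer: -1570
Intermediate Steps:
K(J) = 1 + J
Z(R) = -R (Z(R) = (1 - 2)*R = -R)
-157*(37 + 9*Z(3)) = -157*(37 + 9*(-1*3)) = -157*(37 + 9*(-3)) = -157*(37 - 27) = -157*10 = -1570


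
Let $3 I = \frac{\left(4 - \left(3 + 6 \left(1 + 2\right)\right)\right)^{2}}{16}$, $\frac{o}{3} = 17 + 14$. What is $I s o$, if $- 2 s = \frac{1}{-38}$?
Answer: $\frac{8959}{1216} \approx 7.3676$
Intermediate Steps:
$o = 93$ ($o = 3 \left(17 + 14\right) = 3 \cdot 31 = 93$)
$s = \frac{1}{76}$ ($s = - \frac{1}{2 \left(-38\right)} = \left(- \frac{1}{2}\right) \left(- \frac{1}{38}\right) = \frac{1}{76} \approx 0.013158$)
$I = \frac{289}{48}$ ($I = \frac{\left(4 - \left(3 + 6 \left(1 + 2\right)\right)\right)^{2} \cdot \frac{1}{16}}{3} = \frac{\left(4 - \left(3 + 6 \cdot 3\right)\right)^{2} \cdot \frac{1}{16}}{3} = \frac{\left(4 - 21\right)^{2} \cdot \frac{1}{16}}{3} = \frac{\left(-17\right)^{2} \cdot \frac{1}{16}}{3} = \frac{289 \cdot \frac{1}{16}}{3} = \frac{1}{3} \cdot \frac{289}{16} = \frac{289}{48} \approx 6.0208$)
$I s o = \frac{289}{48} \cdot \frac{1}{76} \cdot 93 = \frac{289}{3648} \cdot 93 = \frac{8959}{1216}$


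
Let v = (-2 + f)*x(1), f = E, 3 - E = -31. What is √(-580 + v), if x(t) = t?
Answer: 2*I*√137 ≈ 23.409*I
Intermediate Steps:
E = 34 (E = 3 - 1*(-31) = 3 + 31 = 34)
f = 34
v = 32 (v = (-2 + 34)*1 = 32*1 = 32)
√(-580 + v) = √(-580 + 32) = √(-548) = 2*I*√137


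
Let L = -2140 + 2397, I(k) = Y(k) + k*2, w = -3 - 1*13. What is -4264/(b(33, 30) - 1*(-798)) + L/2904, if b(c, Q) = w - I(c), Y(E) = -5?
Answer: -12197359/2093784 ≈ -5.8255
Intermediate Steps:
w = -16 (w = -3 - 13 = -16)
I(k) = -5 + 2*k (I(k) = -5 + k*2 = -5 + 2*k)
L = 257
b(c, Q) = -11 - 2*c (b(c, Q) = -16 - (-5 + 2*c) = -16 + (5 - 2*c) = -11 - 2*c)
-4264/(b(33, 30) - 1*(-798)) + L/2904 = -4264/((-11 - 2*33) - 1*(-798)) + 257/2904 = -4264/((-11 - 66) + 798) + 257*(1/2904) = -4264/(-77 + 798) + 257/2904 = -4264/721 + 257/2904 = -12197359/2093784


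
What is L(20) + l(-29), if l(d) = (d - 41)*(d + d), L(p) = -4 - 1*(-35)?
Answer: 4091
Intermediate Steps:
L(p) = 31 (L(p) = -4 + 35 = 31)
l(d) = 2*d*(-41 + d) (l(d) = (-41 + d)*(2*d) = 2*d*(-41 + d))
L(20) + l(-29) = 31 + 2*(-29)*(-41 - 29) = 31 + 2*(-29)*(-70) = 31 + 4060 = 4091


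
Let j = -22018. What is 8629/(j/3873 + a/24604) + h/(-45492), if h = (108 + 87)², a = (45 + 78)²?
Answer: -12475004175673677/7326278170820 ≈ -1702.8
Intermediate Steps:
a = 15129 (a = 123² = 15129)
h = 38025 (h = 195² = 38025)
8629/(j/3873 + a/24604) + h/(-45492) = 8629/(-22018/3873 + 15129/24604) + 38025/(-45492) = 8629/(-22018*1/3873 + 15129*(1/24604)) + 38025*(-1/45492) = 8629/(-22018/3873 + 15129/24604) - 12675/15164 = 8629/(-483136255/95291292) - 12675/15164 = 8629*(-95291292/483136255) - 12675/15164 = -822268558668/483136255 - 12675/15164 = -12475004175673677/7326278170820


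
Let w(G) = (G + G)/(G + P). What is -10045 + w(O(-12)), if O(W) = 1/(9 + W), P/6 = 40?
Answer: -7222357/719 ≈ -10045.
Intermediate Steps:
P = 240 (P = 6*40 = 240)
w(G) = 2*G/(240 + G) (w(G) = (G + G)/(G + 240) = (2*G)/(240 + G) = 2*G/(240 + G))
-10045 + w(O(-12)) = -10045 + 2/((9 - 12)*(240 + 1/(9 - 12))) = -10045 + 2/(-3*(240 + 1/(-3))) = -10045 + 2*(-⅓)/(240 - ⅓) = -10045 + 2*(-⅓)/(719/3) = -10045 + 2*(-⅓)*(3/719) = -10045 - 2/719 = -7222357/719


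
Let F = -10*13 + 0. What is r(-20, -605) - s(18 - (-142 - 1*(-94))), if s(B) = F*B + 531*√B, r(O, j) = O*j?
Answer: 20680 - 531*√66 ≈ 16366.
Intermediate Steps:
F = -130 (F = -130 + 0 = -130)
s(B) = -130*B + 531*√B
r(-20, -605) - s(18 - (-142 - 1*(-94))) = -20*(-605) - (-130*(18 - (-142 - 1*(-94))) + 531*√(18 - (-142 - 1*(-94)))) = 12100 - (-130*(18 - (-142 + 94)) + 531*√(18 - (-142 + 94))) = 12100 - (-130*(18 - 1*(-48)) + 531*√(18 - 1*(-48))) = 12100 - (-130*(18 + 48) + 531*√(18 + 48)) = 12100 - (-130*66 + 531*√66) = 12100 - (-8580 + 531*√66) = 12100 + (8580 - 531*√66) = 20680 - 531*√66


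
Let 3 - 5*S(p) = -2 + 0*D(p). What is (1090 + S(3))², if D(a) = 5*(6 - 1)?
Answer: 1190281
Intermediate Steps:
D(a) = 25 (D(a) = 5*5 = 25)
S(p) = 1 (S(p) = ⅗ - (-2 + 0*25)/5 = ⅗ - (-2 + 0)/5 = ⅗ - ⅕*(-2) = ⅗ + ⅖ = 1)
(1090 + S(3))² = (1090 + 1)² = 1091² = 1190281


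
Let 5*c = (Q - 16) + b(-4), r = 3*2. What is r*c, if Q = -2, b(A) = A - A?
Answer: -108/5 ≈ -21.600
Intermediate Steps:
b(A) = 0
r = 6
c = -18/5 (c = ((-2 - 16) + 0)/5 = (-18 + 0)/5 = (1/5)*(-18) = -18/5 ≈ -3.6000)
r*c = 6*(-18/5) = -108/5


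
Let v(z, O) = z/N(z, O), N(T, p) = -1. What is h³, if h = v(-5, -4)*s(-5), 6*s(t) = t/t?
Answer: 125/216 ≈ 0.57870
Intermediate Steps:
s(t) = ⅙ (s(t) = (t/t)/6 = (⅙)*1 = ⅙)
v(z, O) = -z (v(z, O) = z/(-1) = z*(-1) = -z)
h = ⅚ (h = -1*(-5)*(⅙) = 5*(⅙) = ⅚ ≈ 0.83333)
h³ = (⅚)³ = 125/216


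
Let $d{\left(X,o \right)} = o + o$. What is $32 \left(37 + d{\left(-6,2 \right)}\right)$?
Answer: $1312$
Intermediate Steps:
$d{\left(X,o \right)} = 2 o$
$32 \left(37 + d{\left(-6,2 \right)}\right) = 32 \left(37 + 2 \cdot 2\right) = 32 \left(37 + 4\right) = 32 \cdot 41 = 1312$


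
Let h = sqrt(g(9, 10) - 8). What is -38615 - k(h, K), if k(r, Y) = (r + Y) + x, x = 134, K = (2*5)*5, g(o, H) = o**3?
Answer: -38799 - sqrt(721) ≈ -38826.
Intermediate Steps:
K = 50 (K = 10*5 = 50)
h = sqrt(721) (h = sqrt(9**3 - 8) = sqrt(729 - 8) = sqrt(721) ≈ 26.851)
k(r, Y) = 134 + Y + r (k(r, Y) = (r + Y) + 134 = (Y + r) + 134 = 134 + Y + r)
-38615 - k(h, K) = -38615 - (134 + 50 + sqrt(721)) = -38615 - (184 + sqrt(721)) = -38615 + (-184 - sqrt(721)) = -38799 - sqrt(721)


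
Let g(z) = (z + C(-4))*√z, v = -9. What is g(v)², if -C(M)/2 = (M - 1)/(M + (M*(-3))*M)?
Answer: -514089/676 ≈ -760.49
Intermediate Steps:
C(M) = -2*(-1 + M)/(M - 3*M²) (C(M) = -2*(M - 1)/(M + (M*(-3))*M) = -2*(-1 + M)/(M + (-3*M)*M) = -2*(-1 + M)/(M - 3*M²))
g(z) = √z*(-5/26 + z) (g(z) = (z + 2*(-1 - 4)/(-4*(-1 + 3*(-4))))*√z = (z + 2*(-¼)*(-5)/(-1 - 12))*√z = (z + 2*(-¼)*(-5)/(-13))*√z = (z + 2*(-¼)*(-1/13)*(-5))*√z = (z - 5/26)*√z = (-5/26 + z)*√z = √z*(-5/26 + z))
g(v)² = (√(-9)*(-5/26 - 9))² = ((3*I)*(-239/26))² = (-717*I/26)² = -514089/676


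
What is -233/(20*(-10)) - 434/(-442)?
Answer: 94893/44200 ≈ 2.1469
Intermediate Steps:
-233/(20*(-10)) - 434/(-442) = -233/(-200) - 434*(-1/442) = -233*(-1/200) + 217/221 = 233/200 + 217/221 = 94893/44200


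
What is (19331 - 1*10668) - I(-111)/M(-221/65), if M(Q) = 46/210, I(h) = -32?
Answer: 202609/23 ≈ 8809.1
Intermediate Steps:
M(Q) = 23/105 (M(Q) = 46*(1/210) = 23/105)
(19331 - 1*10668) - I(-111)/M(-221/65) = (19331 - 1*10668) - (-32)/23/105 = (19331 - 10668) - (-32)*105/23 = 8663 - 1*(-3360/23) = 8663 + 3360/23 = 202609/23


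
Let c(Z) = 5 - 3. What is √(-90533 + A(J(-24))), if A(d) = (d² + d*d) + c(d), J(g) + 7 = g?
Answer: I*√88609 ≈ 297.67*I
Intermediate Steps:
c(Z) = 2
J(g) = -7 + g
A(d) = 2 + 2*d² (A(d) = (d² + d*d) + 2 = (d² + d²) + 2 = 2*d² + 2 = 2 + 2*d²)
√(-90533 + A(J(-24))) = √(-90533 + (2 + 2*(-7 - 24)²)) = √(-90533 + (2 + 2*(-31)²)) = √(-90533 + (2 + 2*961)) = √(-90533 + (2 + 1922)) = √(-90533 + 1924) = √(-88609) = I*√88609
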